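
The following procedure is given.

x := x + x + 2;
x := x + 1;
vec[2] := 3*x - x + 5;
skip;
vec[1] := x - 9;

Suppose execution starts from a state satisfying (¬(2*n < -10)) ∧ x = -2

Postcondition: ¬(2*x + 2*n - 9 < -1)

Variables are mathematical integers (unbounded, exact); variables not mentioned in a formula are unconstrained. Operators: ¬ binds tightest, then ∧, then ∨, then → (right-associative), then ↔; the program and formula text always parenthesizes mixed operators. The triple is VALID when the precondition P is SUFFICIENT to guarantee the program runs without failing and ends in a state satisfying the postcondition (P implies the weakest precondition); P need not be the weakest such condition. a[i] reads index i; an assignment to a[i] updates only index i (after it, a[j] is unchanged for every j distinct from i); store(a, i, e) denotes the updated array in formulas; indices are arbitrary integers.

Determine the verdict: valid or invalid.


Working backward. After the program, the postcondition ¬(2*x + 2*n - 9 < -1) must hold; in canonical form it is ¬(2*n + 2*x < 8).
Before vec[1] := x - 9: ¬(2*n + 2*x < 8)
Before skip: ¬(2*n + 2*x < 8)
Before vec[2] := 3*x - x + 5: ¬(2*n + 2*x < 8)
Before x := x + 1: ¬(2*n + 2*x < 6)
Before x := x + x + 2: ¬(2*n + 4*x < 2)
The weakest precondition is ¬(2*n + 4*x < 2).
Check whether (¬(2*n < -10)) ∧ x = -2 implies it.
Countermodel: at the initial state n = -5, x = -2, the precondition holds but the weakest precondition fails.
Answer: invalid


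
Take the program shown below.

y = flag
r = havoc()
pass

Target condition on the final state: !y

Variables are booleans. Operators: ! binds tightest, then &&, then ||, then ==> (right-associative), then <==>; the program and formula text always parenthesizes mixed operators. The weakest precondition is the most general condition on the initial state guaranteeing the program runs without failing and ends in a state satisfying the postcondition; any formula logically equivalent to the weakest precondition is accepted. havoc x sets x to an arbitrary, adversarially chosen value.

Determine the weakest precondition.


Working backward. After the program, !y must hold.
Before skip: !y
Before havoc r: !y
Before y := flag: !flag
Answer: WP = !flag


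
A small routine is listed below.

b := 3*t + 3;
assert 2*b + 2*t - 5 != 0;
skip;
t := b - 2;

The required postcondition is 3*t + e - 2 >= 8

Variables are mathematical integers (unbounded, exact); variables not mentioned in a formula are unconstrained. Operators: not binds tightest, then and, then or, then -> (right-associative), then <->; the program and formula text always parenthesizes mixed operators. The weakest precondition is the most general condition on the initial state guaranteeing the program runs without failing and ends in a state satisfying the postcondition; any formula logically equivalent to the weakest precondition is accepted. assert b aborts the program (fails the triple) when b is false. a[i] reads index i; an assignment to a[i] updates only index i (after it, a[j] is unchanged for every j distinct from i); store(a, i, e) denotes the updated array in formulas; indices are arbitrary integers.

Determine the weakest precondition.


Working backward. After the program, the postcondition 3*t + e - 2 >= 8 must hold; in canonical form it is e + 3*t >= 10.
Before t := b - 2: 3*b + e >= 16
Before skip: 3*b + e >= 16
Before assert 2*b + 2*t - 5 != 0: 2*b + 2*t != 5 and 3*b + e >= 16
Before b := 3*t + 3: 8*t != -1 and e + 9*t >= 7
Answer: WP = 8*t != -1 and e + 9*t >= 7


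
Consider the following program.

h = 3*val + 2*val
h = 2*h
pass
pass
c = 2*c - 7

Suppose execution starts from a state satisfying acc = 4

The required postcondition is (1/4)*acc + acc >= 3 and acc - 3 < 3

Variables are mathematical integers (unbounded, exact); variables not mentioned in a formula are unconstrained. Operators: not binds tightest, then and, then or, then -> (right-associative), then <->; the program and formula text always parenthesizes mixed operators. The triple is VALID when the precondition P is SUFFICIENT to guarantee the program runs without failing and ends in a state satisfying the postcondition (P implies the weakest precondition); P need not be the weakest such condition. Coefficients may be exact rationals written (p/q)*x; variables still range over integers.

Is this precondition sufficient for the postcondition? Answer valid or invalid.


Working backward. After the program, the postcondition (1/4)*acc + acc >= 3 and acc - 3 < 3 must hold; in canonical form it is (5/4)*acc >= 3 and acc < 6.
Before c := 2*c - 7: (5/4)*acc >= 3 and acc < 6
Before skip: (5/4)*acc >= 3 and acc < 6
Before skip: (5/4)*acc >= 3 and acc < 6
Before h := 2*h: (5/4)*acc >= 3 and acc < 6
Before h := 3*val + 2*val: (5/4)*acc >= 3 and acc < 6
The weakest precondition is (5/4)*acc >= 3 and acc < 6.
Check whether acc = 4 implies it.
Every state satisfying the precondition satisfies the weakest precondition: the implication holds.
Answer: valid


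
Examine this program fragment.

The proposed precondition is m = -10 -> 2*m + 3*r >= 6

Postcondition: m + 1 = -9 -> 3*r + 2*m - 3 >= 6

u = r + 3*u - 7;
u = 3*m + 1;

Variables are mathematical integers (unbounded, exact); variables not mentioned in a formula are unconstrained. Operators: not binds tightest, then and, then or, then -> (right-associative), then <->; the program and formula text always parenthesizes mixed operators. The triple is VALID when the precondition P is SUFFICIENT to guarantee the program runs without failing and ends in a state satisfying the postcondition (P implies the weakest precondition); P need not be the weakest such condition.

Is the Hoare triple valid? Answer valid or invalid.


Working backward. After the program, the postcondition m + 1 = -9 -> 3*r + 2*m - 3 >= 6 must hold; in canonical form it is m = -10 -> 2*m + 3*r >= 9.
Before u := 3*m + 1: m = -10 -> 2*m + 3*r >= 9
Before u := r + 3*u - 7: m = -10 -> 2*m + 3*r >= 9
The weakest precondition is m = -10 -> 2*m + 3*r >= 9.
Check whether m = -10 -> 2*m + 3*r >= 6 implies it.
Countermodel: at the initial state m = -10, r = 9, the precondition holds but the weakest precondition fails.
Answer: invalid


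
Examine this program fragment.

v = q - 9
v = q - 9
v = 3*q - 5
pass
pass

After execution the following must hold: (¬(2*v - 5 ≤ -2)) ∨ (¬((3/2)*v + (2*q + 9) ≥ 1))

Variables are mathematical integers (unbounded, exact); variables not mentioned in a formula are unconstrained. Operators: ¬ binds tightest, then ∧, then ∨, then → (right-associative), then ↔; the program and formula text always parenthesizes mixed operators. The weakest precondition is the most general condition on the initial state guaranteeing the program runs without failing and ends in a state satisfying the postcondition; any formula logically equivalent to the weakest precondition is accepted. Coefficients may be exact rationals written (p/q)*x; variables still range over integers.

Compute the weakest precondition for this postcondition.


Working backward. After the program, the postcondition (¬(2*v - 5 ≤ -2)) ∨ (¬((3/2)*v + (2*q + 9) ≥ 1)) must hold; in canonical form it is (¬(2*v ≤ 3)) ∨ (¬(2*q + (3/2)*v ≥ -8)).
Before skip: (¬(2*v ≤ 3)) ∨ (¬(2*q + (3/2)*v ≥ -8))
Before skip: (¬(2*v ≤ 3)) ∨ (¬(2*q + (3/2)*v ≥ -8))
Before v := 3*q - 5: (¬(6*q ≤ 13)) ∨ (¬((13/2)*q ≥ -1/2))
Before v := q - 9: (¬(6*q ≤ 13)) ∨ (¬((13/2)*q ≥ -1/2))
Before v := q - 9: (¬(6*q ≤ 13)) ∨ (¬((13/2)*q ≥ -1/2))
Answer: WP = (¬(6*q ≤ 13)) ∨ (¬((13/2)*q ≥ -1/2))


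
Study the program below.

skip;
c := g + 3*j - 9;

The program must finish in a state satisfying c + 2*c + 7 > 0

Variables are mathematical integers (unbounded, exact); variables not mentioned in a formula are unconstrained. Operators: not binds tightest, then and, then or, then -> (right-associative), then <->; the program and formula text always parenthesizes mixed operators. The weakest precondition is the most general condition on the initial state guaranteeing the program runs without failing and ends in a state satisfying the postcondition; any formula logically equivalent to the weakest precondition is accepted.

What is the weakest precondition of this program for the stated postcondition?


Working backward. After the program, the postcondition c + 2*c + 7 > 0 must hold; in canonical form it is 3*c > -7.
Before c := g + 3*j - 9: 3*g + 9*j > 20
Before skip: 3*g + 9*j > 20
Answer: WP = 3*g + 9*j > 20


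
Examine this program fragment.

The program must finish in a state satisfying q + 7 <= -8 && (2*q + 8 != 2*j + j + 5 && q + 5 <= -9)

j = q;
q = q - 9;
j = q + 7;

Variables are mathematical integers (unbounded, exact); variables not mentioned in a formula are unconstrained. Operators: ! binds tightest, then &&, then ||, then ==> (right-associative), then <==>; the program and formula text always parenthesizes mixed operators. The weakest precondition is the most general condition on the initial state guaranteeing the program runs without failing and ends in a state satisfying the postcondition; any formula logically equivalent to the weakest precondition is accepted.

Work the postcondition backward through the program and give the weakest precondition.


Working backward. After the program, the postcondition q + 7 <= -8 && (2*q + 8 != 2*j + j + 5 && q + 5 <= -9) must hold; in canonical form it is q <= -15 && 2*q != 3*j - 3 && q <= -14.
Before j := q + 7: q <= -15 && q != -18 && q <= -14
Before q := q - 9: q <= -6 && q != -9 && q <= -5
Before j := q: q <= -6 && q != -9 && q <= -5
Answer: WP = q <= -6 && q != -9 && q <= -5


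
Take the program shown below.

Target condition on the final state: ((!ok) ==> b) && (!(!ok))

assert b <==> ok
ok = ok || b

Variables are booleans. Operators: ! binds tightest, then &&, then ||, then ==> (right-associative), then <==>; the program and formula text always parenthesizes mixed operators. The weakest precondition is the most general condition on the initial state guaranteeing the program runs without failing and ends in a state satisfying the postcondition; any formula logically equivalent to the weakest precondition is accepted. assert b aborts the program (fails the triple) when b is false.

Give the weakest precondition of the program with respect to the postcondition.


Working backward. After the program, the postcondition ((!ok) ==> b) && (!(!ok)) must hold; in canonical form it is ((!ok) ==> b) && ok.
Before ok := ok || b: ((!(ok || b)) ==> b) && (ok || b)
Before assert b <==> ok: (b <==> ok) && ((!(ok || b)) ==> b) && (ok || b)
Answer: WP = (b <==> ok) && ((!(ok || b)) ==> b) && (ok || b)


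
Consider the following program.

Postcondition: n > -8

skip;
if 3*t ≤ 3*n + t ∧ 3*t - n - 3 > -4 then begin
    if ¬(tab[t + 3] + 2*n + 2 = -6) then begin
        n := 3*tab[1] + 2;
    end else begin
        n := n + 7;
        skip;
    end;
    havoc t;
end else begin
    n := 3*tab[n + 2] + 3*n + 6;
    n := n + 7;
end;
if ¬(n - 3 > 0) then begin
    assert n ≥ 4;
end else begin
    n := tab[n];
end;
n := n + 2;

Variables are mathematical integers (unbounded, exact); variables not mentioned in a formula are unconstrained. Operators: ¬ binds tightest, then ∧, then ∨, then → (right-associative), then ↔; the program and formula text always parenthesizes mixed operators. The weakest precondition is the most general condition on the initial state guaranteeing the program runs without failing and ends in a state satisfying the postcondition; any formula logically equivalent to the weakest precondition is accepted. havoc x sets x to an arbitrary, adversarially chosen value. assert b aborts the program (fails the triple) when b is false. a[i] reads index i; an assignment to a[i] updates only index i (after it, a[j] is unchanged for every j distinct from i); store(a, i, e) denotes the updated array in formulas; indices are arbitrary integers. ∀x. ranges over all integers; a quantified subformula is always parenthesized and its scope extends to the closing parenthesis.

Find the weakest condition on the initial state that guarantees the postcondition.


Working backward. After the program, n > -8 must hold.
Before n := n + 2: n > -10
Then branch requires n ≥ 4 ∧ n > -10; else branch requires tab[n] > -10.
Before the if: ((¬(n > 3)) → (n ≥ 4 ∧ n > -10)) ∧ (n > 3 → tab[n] > -10)
Then branch requires ((¬(tab[t + 3] + 2*n = -8)) → (((¬(3*tab[1] > 1)) → (3*tab[1] ≥ 2 ∧ 3*tab[1] > -12)) ∧ (3*tab[1] > 1 → tab[3*tab[1] + 2] > -10))) ∧ (tab[t + 3] + 2*n = -8 → (((¬(n > -4)) → (n ≥ -3 ∧ n > -17)) ∧ (n > -4 → tab[n + 7] > -10))); else branch requires ((¬(3*tab[n + 2] + 3*n > -10)) → (3*tab[n + 2] + 3*n ≥ -9 ∧ 3*tab[n + 2] + 3*n > -23)) ∧ (3*tab[n + 2] + 3*n > -10 → tab[3*tab[n + 2] + 3*n + 13] > -10).
Before the if: ((2*t ≤ 3*n ∧ 3*t > n - 1) → (((¬(tab[t + 3] + 2*n = -8)) → (((¬(3*tab[1] > 1)) → (3*tab[1] ≥ 2 ∧ 3*tab[1] > -12)) ∧ (3*tab[1] > 1 → tab[3*tab[1] + 2] > -10))) ∧ (tab[t + 3] + 2*n = -8 → (((¬(n > -4)) → (n ≥ -3 ∧ n > -17)) ∧ (n > -4 → tab[n + 7] > -10))))) ∧ ((¬(2*t ≤ 3*n ∧ 3*t > n - 1)) → (((¬(3*tab[n + 2] + 3*n > -10)) → (3*tab[n + 2] + 3*n ≥ -9 ∧ 3*tab[n + 2] + 3*n > -23)) ∧ (3*tab[n + 2] + 3*n > -10 → tab[3*tab[n + 2] + 3*n + 13] > -10)))
Before skip: ((2*t ≤ 3*n ∧ 3*t > n - 1) → (((¬(tab[t + 3] + 2*n = -8)) → (((¬(3*tab[1] > 1)) → (3*tab[1] ≥ 2 ∧ 3*tab[1] > -12)) ∧ (3*tab[1] > 1 → tab[3*tab[1] + 2] > -10))) ∧ (tab[t + 3] + 2*n = -8 → (((¬(n > -4)) → (n ≥ -3 ∧ n > -17)) ∧ (n > -4 → tab[n + 7] > -10))))) ∧ ((¬(2*t ≤ 3*n ∧ 3*t > n - 1)) → (((¬(3*tab[n + 2] + 3*n > -10)) → (3*tab[n + 2] + 3*n ≥ -9 ∧ 3*tab[n + 2] + 3*n > -23)) ∧ (3*tab[n + 2] + 3*n > -10 → tab[3*tab[n + 2] + 3*n + 13] > -10)))
Answer: WP = ((2*t ≤ 3*n ∧ 3*t > n - 1) → (((¬(tab[t + 3] + 2*n = -8)) → (((¬(3*tab[1] > 1)) → (3*tab[1] ≥ 2 ∧ 3*tab[1] > -12)) ∧ (3*tab[1] > 1 → tab[3*tab[1] + 2] > -10))) ∧ (tab[t + 3] + 2*n = -8 → (((¬(n > -4)) → (n ≥ -3 ∧ n > -17)) ∧ (n > -4 → tab[n + 7] > -10))))) ∧ ((¬(2*t ≤ 3*n ∧ 3*t > n - 1)) → (((¬(3*tab[n + 2] + 3*n > -10)) → (3*tab[n + 2] + 3*n ≥ -9 ∧ 3*tab[n + 2] + 3*n > -23)) ∧ (3*tab[n + 2] + 3*n > -10 → tab[3*tab[n + 2] + 3*n + 13] > -10)))


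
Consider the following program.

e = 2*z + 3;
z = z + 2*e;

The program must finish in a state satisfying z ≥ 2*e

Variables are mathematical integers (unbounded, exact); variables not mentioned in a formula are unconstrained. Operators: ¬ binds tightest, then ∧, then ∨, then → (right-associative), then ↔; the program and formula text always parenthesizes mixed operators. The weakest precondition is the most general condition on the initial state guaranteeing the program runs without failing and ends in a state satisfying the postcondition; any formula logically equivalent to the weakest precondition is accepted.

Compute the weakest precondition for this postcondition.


Working backward. After the program, z ≥ 2*e must hold.
Before z := z + 2*e: z ≥ 0
Before e := 2*z + 3: z ≥ 0
Answer: WP = z ≥ 0


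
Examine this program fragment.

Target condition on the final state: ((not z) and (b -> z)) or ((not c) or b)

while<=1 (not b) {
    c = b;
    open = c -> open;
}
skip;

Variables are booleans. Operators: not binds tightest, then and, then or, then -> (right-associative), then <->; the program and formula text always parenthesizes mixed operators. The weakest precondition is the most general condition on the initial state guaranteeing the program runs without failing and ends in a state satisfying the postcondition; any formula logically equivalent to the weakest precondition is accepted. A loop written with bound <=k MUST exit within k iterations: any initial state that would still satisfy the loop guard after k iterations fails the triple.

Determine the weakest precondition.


Working backward. After the program, the postcondition ((not z) and (b -> z)) or ((not c) or b) must hold; in canonical form it is ((not z) and (b -> z)) or (not c) or b.
Before skip: ((not z) and (b -> z)) or (not c) or b
Before the loop (bound <=1), unroll the exhaustion recursion (WP_0 = exit-now case; WP_j = one more guarded iteration, up to j = 1):
  WP_0: b and (((not z) and (b -> z)) or (not c) or b)
  WP_1: ((not b) -> b) and (b -> (((not z) and (b -> z)) or (not c) or b))
So before the loop: ((not b) -> b) and (b -> (((not z) and (b -> z)) or (not c) or b))
Answer: WP = ((not b) -> b) and (b -> (((not z) and (b -> z)) or (not c) or b))


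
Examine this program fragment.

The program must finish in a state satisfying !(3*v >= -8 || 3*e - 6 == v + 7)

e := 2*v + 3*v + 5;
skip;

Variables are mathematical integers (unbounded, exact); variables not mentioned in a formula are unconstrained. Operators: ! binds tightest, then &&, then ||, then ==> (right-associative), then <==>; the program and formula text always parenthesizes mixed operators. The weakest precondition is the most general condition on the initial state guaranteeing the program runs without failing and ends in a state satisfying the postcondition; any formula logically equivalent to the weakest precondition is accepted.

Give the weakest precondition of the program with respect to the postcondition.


Working backward. After the program, the postcondition !(3*v >= -8 || 3*e - 6 == v + 7) must hold; in canonical form it is !(3*v >= -8 || 3*e == v + 13).
Before skip: !(3*v >= -8 || 3*e == v + 13)
Before e := 2*v + 3*v + 5: !(3*v >= -8 || 14*v == -2)
Answer: WP = !(3*v >= -8 || 14*v == -2)


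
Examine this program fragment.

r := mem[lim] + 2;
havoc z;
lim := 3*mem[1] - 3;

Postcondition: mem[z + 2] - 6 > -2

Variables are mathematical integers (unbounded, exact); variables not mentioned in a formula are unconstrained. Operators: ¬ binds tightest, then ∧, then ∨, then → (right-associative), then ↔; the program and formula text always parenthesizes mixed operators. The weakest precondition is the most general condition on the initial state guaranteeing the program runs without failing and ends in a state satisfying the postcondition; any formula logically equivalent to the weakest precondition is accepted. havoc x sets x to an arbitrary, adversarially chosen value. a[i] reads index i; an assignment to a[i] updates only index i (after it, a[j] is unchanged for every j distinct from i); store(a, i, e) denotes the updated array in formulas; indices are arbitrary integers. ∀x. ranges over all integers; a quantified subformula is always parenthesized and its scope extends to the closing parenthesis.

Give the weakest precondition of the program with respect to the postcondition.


Working backward. After the program, the postcondition mem[z + 2] - 6 > -2 must hold; in canonical form it is mem[z + 2] > 4.
Before lim := 3*mem[1] - 3: mem[z + 2] > 4
Before havoc z: ∀z_1. mem[z_1 + 2] > 4
Before r := mem[lim] + 2: ∀z_1. mem[z_1 + 2] > 4
Answer: WP = ∀z_1. mem[z_1 + 2] > 4


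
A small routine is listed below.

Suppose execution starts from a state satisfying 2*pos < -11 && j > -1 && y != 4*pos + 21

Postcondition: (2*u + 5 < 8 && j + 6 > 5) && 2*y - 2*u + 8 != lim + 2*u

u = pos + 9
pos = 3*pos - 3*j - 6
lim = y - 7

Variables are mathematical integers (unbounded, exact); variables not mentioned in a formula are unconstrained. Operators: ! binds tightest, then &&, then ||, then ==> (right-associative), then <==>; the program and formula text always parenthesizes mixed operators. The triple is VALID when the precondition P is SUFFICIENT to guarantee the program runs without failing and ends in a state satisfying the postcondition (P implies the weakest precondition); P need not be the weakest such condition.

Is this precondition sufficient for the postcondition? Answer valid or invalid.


Working backward. After the program, the postcondition (2*u + 5 < 8 && j + 6 > 5) && 2*y - 2*u + 8 != lim + 2*u must hold; in canonical form it is 2*u < 3 && j > -1 && 2*y != lim + 4*u - 8.
Before lim := y - 7: 2*u < 3 && j > -1 && y != 4*u - 15
Before pos := 3*pos - 3*j - 6: 2*u < 3 && j > -1 && y != 4*u - 15
Before u := pos + 9: 2*pos < -15 && j > -1 && y != 4*pos + 21
The weakest precondition is 2*pos < -15 && j > -1 && y != 4*pos + 21.
Check whether 2*pos < -11 && j > -1 && y != 4*pos + 21 implies it.
Countermodel: at the initial state j = 0, pos = -7, y = -6, the precondition holds but the weakest precondition fails.
Answer: invalid


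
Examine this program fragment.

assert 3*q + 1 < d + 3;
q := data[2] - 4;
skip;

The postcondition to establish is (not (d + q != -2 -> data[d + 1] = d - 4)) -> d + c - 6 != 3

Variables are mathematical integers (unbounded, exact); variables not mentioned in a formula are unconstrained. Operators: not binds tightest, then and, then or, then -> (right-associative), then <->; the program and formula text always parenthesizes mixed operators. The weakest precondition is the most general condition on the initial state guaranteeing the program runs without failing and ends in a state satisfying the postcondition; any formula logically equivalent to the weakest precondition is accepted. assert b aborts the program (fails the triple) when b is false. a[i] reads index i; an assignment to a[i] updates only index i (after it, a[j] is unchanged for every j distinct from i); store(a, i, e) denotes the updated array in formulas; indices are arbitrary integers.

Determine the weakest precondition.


Working backward. After the program, the postcondition (not (d + q != -2 -> data[d + 1] = d - 4)) -> d + c - 6 != 3 must hold; in canonical form it is (not (d + q != -2 -> data[d + 1] = d - 4)) -> c + d != 9.
Before skip: (not (d + q != -2 -> data[d + 1] = d - 4)) -> c + d != 9
Before q := data[2] - 4: (not (data[2] + d != 2 -> data[d + 1] = d - 4)) -> c + d != 9
Before assert 3*q + 1 < d + 3: 3*q < d + 2 and ((not (data[2] + d != 2 -> data[d + 1] = d - 4)) -> c + d != 9)
Answer: WP = 3*q < d + 2 and ((not (data[2] + d != 2 -> data[d + 1] = d - 4)) -> c + d != 9)


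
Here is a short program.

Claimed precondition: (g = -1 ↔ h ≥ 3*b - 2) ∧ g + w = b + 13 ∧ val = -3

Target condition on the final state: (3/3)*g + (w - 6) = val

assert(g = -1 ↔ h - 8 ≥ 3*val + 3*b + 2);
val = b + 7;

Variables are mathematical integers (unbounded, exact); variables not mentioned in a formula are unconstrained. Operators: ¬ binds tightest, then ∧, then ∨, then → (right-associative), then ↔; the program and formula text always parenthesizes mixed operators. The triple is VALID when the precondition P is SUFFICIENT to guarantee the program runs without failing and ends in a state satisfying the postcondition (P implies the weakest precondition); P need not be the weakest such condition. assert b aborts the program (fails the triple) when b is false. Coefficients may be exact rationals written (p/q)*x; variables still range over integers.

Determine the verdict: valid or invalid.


Working backward. After the program, the postcondition (3/3)*g + (w - 6) = val must hold; in canonical form it is g + w = val + 6.
Before val := b + 7: g + w = b + 13
Before assert g = -1 ↔ h - 8 ≥ 3*val + 3*b + 2: (g = -1 ↔ h ≥ 3*b + 3*val + 10) ∧ g + w = b + 13
The weakest precondition is (g = -1 ↔ h ≥ 3*b + 3*val + 10) ∧ g + w = b + 13.
Check whether (g = -1 ↔ h ≥ 3*b - 2) ∧ g + w = b + 13 ∧ val = -3 implies it.
Countermodel: at the initial state b = 0, g = -1, h = 0, val = -3, w = 14, the precondition holds but the weakest precondition fails.
Answer: invalid


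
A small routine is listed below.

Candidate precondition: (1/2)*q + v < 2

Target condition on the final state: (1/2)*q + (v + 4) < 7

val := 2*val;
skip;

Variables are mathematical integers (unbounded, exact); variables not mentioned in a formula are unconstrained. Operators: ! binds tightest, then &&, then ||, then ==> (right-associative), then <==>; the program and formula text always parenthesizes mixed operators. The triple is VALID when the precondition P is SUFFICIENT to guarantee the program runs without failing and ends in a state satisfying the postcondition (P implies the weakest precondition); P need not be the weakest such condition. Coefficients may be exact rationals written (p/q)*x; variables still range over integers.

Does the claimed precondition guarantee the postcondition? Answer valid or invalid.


Working backward. After the program, the postcondition (1/2)*q + (v + 4) < 7 must hold; in canonical form it is (1/2)*q + v < 3.
Before skip: (1/2)*q + v < 3
Before val := 2*val: (1/2)*q + v < 3
The weakest precondition is (1/2)*q + v < 3.
Check whether (1/2)*q + v < 2 implies it.
Every state satisfying the precondition satisfies the weakest precondition: the implication holds.
Answer: valid


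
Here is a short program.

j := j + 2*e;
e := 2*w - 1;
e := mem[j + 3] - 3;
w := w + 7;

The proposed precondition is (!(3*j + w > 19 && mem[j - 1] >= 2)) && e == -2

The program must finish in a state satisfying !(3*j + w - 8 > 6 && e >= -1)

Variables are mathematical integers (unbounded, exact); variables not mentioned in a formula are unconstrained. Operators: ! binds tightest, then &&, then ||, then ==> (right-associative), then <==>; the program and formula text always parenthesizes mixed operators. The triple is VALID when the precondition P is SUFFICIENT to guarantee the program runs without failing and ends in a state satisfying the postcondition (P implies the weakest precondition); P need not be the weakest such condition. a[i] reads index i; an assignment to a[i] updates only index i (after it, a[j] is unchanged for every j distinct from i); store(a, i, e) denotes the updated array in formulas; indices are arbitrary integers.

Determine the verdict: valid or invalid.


Working backward. After the program, the postcondition !(3*j + w - 8 > 6 && e >= -1) must hold; in canonical form it is !(3*j + w > 14 && e >= -1).
Before w := w + 7: !(3*j + w > 7 && e >= -1)
Before e := mem[j + 3] - 3: !(3*j + w > 7 && mem[j + 3] >= 2)
Before e := 2*w - 1: !(3*j + w > 7 && mem[j + 3] >= 2)
Before j := j + 2*e: !(6*e + 3*j + w > 7 && mem[2*e + j + 3] >= 2)
The weakest precondition is !(6*e + 3*j + w > 7 && mem[2*e + j + 3] >= 2).
Check whether (!(3*j + w > 19 && mem[j - 1] >= 2)) && e == -2 implies it.
Every state satisfying the precondition satisfies the weakest precondition: the implication holds.
Answer: valid


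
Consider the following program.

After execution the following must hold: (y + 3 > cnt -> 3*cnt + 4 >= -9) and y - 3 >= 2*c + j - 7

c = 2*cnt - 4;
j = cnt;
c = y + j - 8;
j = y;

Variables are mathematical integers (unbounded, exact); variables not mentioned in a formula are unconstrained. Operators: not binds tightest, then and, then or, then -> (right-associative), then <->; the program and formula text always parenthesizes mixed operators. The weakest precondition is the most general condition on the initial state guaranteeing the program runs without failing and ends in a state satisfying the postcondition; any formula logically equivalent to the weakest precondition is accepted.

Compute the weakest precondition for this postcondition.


Working backward. After the program, the postcondition (y + 3 > cnt -> 3*cnt + 4 >= -9) and y - 3 >= 2*c + j - 7 must hold; in canonical form it is (y > cnt - 3 -> 3*cnt >= -13) and y >= 2*c + j - 4.
Before j := y: (y > cnt - 3 -> 3*cnt >= -13) and 2*c <= 4
Before c := y + j - 8: (y > cnt - 3 -> 3*cnt >= -13) and 2*j + 2*y <= 20
Before j := cnt: (y > cnt - 3 -> 3*cnt >= -13) and 2*cnt + 2*y <= 20
Before c := 2*cnt - 4: (y > cnt - 3 -> 3*cnt >= -13) and 2*cnt + 2*y <= 20
Answer: WP = (y > cnt - 3 -> 3*cnt >= -13) and 2*cnt + 2*y <= 20


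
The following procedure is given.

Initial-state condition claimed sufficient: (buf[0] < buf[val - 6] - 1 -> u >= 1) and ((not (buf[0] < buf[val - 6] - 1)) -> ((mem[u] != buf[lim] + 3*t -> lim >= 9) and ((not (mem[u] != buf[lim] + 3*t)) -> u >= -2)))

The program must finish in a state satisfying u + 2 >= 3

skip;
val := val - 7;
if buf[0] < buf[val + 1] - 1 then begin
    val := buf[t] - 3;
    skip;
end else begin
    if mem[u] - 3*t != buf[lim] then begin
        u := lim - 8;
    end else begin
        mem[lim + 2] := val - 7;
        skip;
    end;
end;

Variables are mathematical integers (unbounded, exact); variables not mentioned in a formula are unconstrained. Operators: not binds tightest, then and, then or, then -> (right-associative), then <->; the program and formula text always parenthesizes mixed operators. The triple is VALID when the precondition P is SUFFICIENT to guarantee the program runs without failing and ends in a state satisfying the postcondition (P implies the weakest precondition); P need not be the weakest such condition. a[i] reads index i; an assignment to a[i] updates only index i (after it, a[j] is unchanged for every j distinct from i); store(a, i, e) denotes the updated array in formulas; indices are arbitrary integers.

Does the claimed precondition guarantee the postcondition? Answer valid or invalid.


Working backward. After the program, the postcondition u + 2 >= 3 must hold; in canonical form it is u >= 1.
Then branch requires u >= 1; else branch requires (mem[u] != buf[lim] + 3*t -> lim >= 9) and ((not (mem[u] != buf[lim] + 3*t)) -> u >= 1).
Before the if: (buf[0] < buf[val + 1] - 1 -> u >= 1) and ((not (buf[0] < buf[val + 1] - 1)) -> ((mem[u] != buf[lim] + 3*t -> lim >= 9) and ((not (mem[u] != buf[lim] + 3*t)) -> u >= 1)))
Before val := val - 7: (buf[0] < buf[val - 6] - 1 -> u >= 1) and ((not (buf[0] < buf[val - 6] - 1)) -> ((mem[u] != buf[lim] + 3*t -> lim >= 9) and ((not (mem[u] != buf[lim] + 3*t)) -> u >= 1)))
Before skip: (buf[0] < buf[val - 6] - 1 -> u >= 1) and ((not (buf[0] < buf[val - 6] - 1)) -> ((mem[u] != buf[lim] + 3*t -> lim >= 9) and ((not (mem[u] != buf[lim] + 3*t)) -> u >= 1)))
The weakest precondition is (buf[0] < buf[val - 6] - 1 -> u >= 1) and ((not (buf[0] < buf[val - 6] - 1)) -> ((mem[u] != buf[lim] + 3*t -> lim >= 9) and ((not (mem[u] != buf[lim] + 3*t)) -> u >= 1))).
Check whether (buf[0] < buf[val - 6] - 1 -> u >= 1) and ((not (buf[0] < buf[val - 6] - 1)) -> ((mem[u] != buf[lim] + 3*t -> lim >= 9) and ((not (mem[u] != buf[lim] + 3*t)) -> u >= -2))) implies it.
Countermodel: at the initial state buf = {[0] = 15215, [2] = -17422, elsewhere -17422}, lim = 0, mem = {[0] = 15215, [2] = 15215, elsewhere 15215}, t = 0, u = 0, val = 8, the precondition holds but the weakest precondition fails.
Answer: invalid


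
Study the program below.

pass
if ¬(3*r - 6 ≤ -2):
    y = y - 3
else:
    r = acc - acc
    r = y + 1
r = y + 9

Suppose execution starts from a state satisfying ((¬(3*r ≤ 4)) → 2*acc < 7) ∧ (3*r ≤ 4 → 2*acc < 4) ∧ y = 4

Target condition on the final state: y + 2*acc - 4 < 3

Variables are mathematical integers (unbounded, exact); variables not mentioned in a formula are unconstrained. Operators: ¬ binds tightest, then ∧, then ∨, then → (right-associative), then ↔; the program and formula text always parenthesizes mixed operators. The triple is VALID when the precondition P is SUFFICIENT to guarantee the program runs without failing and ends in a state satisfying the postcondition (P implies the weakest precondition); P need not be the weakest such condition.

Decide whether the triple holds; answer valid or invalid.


Working backward. After the program, the postcondition y + 2*acc - 4 < 3 must hold; in canonical form it is 2*acc + y < 7.
Before r := y + 9: 2*acc + y < 7
Then branch requires 2*acc + y < 10; else branch requires 2*acc + y < 7.
Before the if: ((¬(3*r ≤ 4)) → 2*acc + y < 10) ∧ (3*r ≤ 4 → 2*acc + y < 7)
Before skip: ((¬(3*r ≤ 4)) → 2*acc + y < 10) ∧ (3*r ≤ 4 → 2*acc + y < 7)
The weakest precondition is ((¬(3*r ≤ 4)) → 2*acc + y < 10) ∧ (3*r ≤ 4 → 2*acc + y < 7).
Check whether ((¬(3*r ≤ 4)) → 2*acc < 7) ∧ (3*r ≤ 4 → 2*acc < 4) ∧ y = 4 implies it.
Countermodel: at the initial state acc = 3, r = 2, y = 4, the precondition holds but the weakest precondition fails.
Answer: invalid


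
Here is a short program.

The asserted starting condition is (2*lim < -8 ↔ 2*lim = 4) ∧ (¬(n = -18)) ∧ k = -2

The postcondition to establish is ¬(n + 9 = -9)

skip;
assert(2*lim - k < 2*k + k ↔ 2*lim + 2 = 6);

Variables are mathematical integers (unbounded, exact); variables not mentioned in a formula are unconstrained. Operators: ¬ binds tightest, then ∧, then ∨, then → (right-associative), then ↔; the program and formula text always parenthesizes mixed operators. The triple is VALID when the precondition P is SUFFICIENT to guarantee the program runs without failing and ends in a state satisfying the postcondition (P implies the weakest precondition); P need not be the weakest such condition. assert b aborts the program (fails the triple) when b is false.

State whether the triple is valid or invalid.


Working backward. After the program, the postcondition ¬(n + 9 = -9) must hold; in canonical form it is ¬(n = -18).
Before assert 2*lim - k < 2*k + k ↔ 2*lim + 2 = 6: (2*lim < 4*k ↔ 2*lim = 4) ∧ (¬(n = -18))
Before skip: (2*lim < 4*k ↔ 2*lim = 4) ∧ (¬(n = -18))
The weakest precondition is (2*lim < 4*k ↔ 2*lim = 4) ∧ (¬(n = -18)).
Check whether (2*lim < -8 ↔ 2*lim = 4) ∧ (¬(n = -18)) ∧ k = -2 implies it.
Every state satisfying the precondition satisfies the weakest precondition: the implication holds.
Answer: valid


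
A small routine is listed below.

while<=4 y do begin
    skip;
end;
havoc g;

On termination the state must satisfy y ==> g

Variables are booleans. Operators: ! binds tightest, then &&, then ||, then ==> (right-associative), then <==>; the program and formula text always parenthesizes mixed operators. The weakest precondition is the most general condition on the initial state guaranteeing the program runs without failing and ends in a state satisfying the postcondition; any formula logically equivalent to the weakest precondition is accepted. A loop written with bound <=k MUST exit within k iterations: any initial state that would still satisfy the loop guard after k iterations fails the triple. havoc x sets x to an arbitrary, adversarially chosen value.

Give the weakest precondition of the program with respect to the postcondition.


Working backward. After the program, y ==> g must hold.
Before havoc g: !y
Before the loop (bound <=4), unroll the exhaustion recursion (WP_0 = exit-now case; WP_j = one more guarded iteration, up to j = 4):
  WP_0: !y
  WP_1: y ==> (!y)
  WP_2: y ==> (y ==> (!y))
  WP_3: y ==> (y ==> (y ==> (!y)))
  WP_4: y ==> (y ==> (y ==> (y ==> (!y))))
So before the loop: y ==> (y ==> (y ==> (y ==> (!y))))
Answer: WP = y ==> (y ==> (y ==> (y ==> (!y))))


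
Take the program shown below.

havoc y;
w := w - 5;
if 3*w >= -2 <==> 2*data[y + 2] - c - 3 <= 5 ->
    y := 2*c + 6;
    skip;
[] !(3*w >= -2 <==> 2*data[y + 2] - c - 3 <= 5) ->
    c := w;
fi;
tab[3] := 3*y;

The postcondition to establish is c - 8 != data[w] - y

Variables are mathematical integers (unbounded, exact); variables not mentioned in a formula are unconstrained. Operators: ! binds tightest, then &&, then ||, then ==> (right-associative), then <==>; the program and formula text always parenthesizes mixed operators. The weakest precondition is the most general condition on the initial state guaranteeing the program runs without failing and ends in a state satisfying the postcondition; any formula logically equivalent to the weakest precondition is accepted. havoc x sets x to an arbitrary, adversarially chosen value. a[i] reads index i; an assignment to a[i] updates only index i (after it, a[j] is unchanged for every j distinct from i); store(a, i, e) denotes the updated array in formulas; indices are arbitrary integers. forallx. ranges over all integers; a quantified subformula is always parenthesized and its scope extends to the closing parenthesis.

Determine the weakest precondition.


Working backward. After the program, the postcondition c - 8 != data[w] - y must hold; in canonical form it is c + y != data[w] + 8.
Before tab[3] := 3*y: c + y != data[w] + 8
Then branch requires 3*c != data[w] + 2; else branch requires w + y != data[w] + 8.
Before the if: ((3*w >= -2 <==> 2*data[y + 2] <= c + 8) ==> 3*c != data[w] + 2) && ((!(3*w >= -2 <==> 2*data[y + 2] <= c + 8)) ==> w + y != data[w] + 8)
Before w := w - 5: ((3*w >= 13 <==> 2*data[y + 2] <= c + 8) ==> 3*c != data[w - 5] + 2) && ((!(3*w >= 13 <==> 2*data[y + 2] <= c + 8)) ==> w + y != data[w - 5] + 13)
Before havoc y: forall y_1. (((3*w >= 13 <==> 2*data[y_1 + 2] <= c + 8) ==> 3*c != data[w - 5] + 2) && ((!(3*w >= 13 <==> 2*data[y_1 + 2] <= c + 8)) ==> w + y_1 != data[w - 5] + 13))
Answer: WP = forall y_1. (((3*w >= 13 <==> 2*data[y_1 + 2] <= c + 8) ==> 3*c != data[w - 5] + 2) && ((!(3*w >= 13 <==> 2*data[y_1 + 2] <= c + 8)) ==> w + y_1 != data[w - 5] + 13))


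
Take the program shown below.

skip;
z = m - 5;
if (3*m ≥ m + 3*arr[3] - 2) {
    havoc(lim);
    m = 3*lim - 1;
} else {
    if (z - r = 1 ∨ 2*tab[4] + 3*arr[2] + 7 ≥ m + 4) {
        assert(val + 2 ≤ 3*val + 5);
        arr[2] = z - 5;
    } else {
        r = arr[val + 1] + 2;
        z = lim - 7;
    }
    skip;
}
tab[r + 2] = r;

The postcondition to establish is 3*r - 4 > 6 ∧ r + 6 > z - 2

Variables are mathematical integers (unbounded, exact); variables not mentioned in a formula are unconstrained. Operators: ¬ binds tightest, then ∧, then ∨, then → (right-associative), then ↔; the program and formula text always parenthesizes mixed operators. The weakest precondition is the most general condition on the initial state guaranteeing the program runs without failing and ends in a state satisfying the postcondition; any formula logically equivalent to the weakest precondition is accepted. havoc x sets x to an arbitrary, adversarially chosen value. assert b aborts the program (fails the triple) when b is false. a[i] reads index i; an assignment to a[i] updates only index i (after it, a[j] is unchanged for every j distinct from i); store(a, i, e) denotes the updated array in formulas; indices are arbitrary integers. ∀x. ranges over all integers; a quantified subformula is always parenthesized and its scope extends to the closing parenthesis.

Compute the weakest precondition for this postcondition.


Working backward. After the program, the postcondition 3*r - 4 > 6 ∧ r + 6 > z - 2 must hold; in canonical form it is 3*r > 10 ∧ r > z - 8.
Before tab[r + 2] := r: 3*r > 10 ∧ r > z - 8
Then branch requires 3*r > 10 ∧ r > z - 8; else branch requires ((z = r + 1 ∨ 3*arr[2] + 2*tab[4] ≥ m - 3) → (2*val ≥ -3 ∧ 3*r > 10 ∧ r > z - 8)) ∧ ((¬(z = r + 1 ∨ 3*arr[2] + 2*tab[4] ≥ m - 3)) → (3*arr[val + 1] > 4 ∧ arr[val + 1] > lim - 17)).
Before the if: (2*m ≥ 3*arr[3] - 2 → (3*r > 10 ∧ r > z - 8)) ∧ ((¬(2*m ≥ 3*arr[3] - 2)) → (((z = r + 1 ∨ 3*arr[2] + 2*tab[4] ≥ m - 3) → (2*val ≥ -3 ∧ 3*r > 10 ∧ r > z - 8)) ∧ ((¬(z = r + 1 ∨ 3*arr[2] + 2*tab[4] ≥ m - 3)) → (3*arr[val + 1] > 4 ∧ arr[val + 1] > lim - 17))))
Before z := m - 5: (2*m ≥ 3*arr[3] - 2 → (3*r > 10 ∧ r > m - 13)) ∧ ((¬(2*m ≥ 3*arr[3] - 2)) → (((m = r + 6 ∨ 3*arr[2] + 2*tab[4] ≥ m - 3) → (2*val ≥ -3 ∧ 3*r > 10 ∧ r > m - 13)) ∧ ((¬(m = r + 6 ∨ 3*arr[2] + 2*tab[4] ≥ m - 3)) → (3*arr[val + 1] > 4 ∧ arr[val + 1] > lim - 17))))
Before skip: (2*m ≥ 3*arr[3] - 2 → (3*r > 10 ∧ r > m - 13)) ∧ ((¬(2*m ≥ 3*arr[3] - 2)) → (((m = r + 6 ∨ 3*arr[2] + 2*tab[4] ≥ m - 3) → (2*val ≥ -3 ∧ 3*r > 10 ∧ r > m - 13)) ∧ ((¬(m = r + 6 ∨ 3*arr[2] + 2*tab[4] ≥ m - 3)) → (3*arr[val + 1] > 4 ∧ arr[val + 1] > lim - 17))))
Answer: WP = (2*m ≥ 3*arr[3] - 2 → (3*r > 10 ∧ r > m - 13)) ∧ ((¬(2*m ≥ 3*arr[3] - 2)) → (((m = r + 6 ∨ 3*arr[2] + 2*tab[4] ≥ m - 3) → (2*val ≥ -3 ∧ 3*r > 10 ∧ r > m - 13)) ∧ ((¬(m = r + 6 ∨ 3*arr[2] + 2*tab[4] ≥ m - 3)) → (3*arr[val + 1] > 4 ∧ arr[val + 1] > lim - 17))))


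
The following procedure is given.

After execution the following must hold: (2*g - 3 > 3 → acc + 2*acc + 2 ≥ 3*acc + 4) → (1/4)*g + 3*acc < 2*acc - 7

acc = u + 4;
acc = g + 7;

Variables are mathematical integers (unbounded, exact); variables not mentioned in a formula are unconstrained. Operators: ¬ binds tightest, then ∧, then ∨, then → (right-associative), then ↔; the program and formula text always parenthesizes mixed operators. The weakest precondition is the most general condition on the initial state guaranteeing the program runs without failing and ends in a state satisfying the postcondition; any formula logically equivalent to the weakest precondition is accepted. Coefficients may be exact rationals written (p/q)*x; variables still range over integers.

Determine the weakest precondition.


Working backward. After the program, the postcondition (2*g - 3 > 3 → acc + 2*acc + 2 ≥ 3*acc + 4) → (1/4)*g + 3*acc < 2*acc - 7 must hold; in canonical form it is (¬(2*g > 6)) → acc + (1/4)*g < -7.
Before acc := g + 7: (¬(2*g > 6)) → (5/4)*g < -14
Before acc := u + 4: (¬(2*g > 6)) → (5/4)*g < -14
Answer: WP = (¬(2*g > 6)) → (5/4)*g < -14
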